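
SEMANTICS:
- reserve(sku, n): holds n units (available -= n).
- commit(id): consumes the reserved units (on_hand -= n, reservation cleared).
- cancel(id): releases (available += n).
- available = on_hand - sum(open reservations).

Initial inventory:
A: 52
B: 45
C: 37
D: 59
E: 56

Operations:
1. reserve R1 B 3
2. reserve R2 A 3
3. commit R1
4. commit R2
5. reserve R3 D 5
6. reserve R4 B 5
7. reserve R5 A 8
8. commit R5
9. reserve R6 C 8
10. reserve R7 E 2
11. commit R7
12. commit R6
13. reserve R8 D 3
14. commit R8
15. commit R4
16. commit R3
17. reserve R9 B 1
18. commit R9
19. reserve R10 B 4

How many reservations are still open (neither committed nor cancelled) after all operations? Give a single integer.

Answer: 1

Derivation:
Step 1: reserve R1 B 3 -> on_hand[A=52 B=45 C=37 D=59 E=56] avail[A=52 B=42 C=37 D=59 E=56] open={R1}
Step 2: reserve R2 A 3 -> on_hand[A=52 B=45 C=37 D=59 E=56] avail[A=49 B=42 C=37 D=59 E=56] open={R1,R2}
Step 3: commit R1 -> on_hand[A=52 B=42 C=37 D=59 E=56] avail[A=49 B=42 C=37 D=59 E=56] open={R2}
Step 4: commit R2 -> on_hand[A=49 B=42 C=37 D=59 E=56] avail[A=49 B=42 C=37 D=59 E=56] open={}
Step 5: reserve R3 D 5 -> on_hand[A=49 B=42 C=37 D=59 E=56] avail[A=49 B=42 C=37 D=54 E=56] open={R3}
Step 6: reserve R4 B 5 -> on_hand[A=49 B=42 C=37 D=59 E=56] avail[A=49 B=37 C=37 D=54 E=56] open={R3,R4}
Step 7: reserve R5 A 8 -> on_hand[A=49 B=42 C=37 D=59 E=56] avail[A=41 B=37 C=37 D=54 E=56] open={R3,R4,R5}
Step 8: commit R5 -> on_hand[A=41 B=42 C=37 D=59 E=56] avail[A=41 B=37 C=37 D=54 E=56] open={R3,R4}
Step 9: reserve R6 C 8 -> on_hand[A=41 B=42 C=37 D=59 E=56] avail[A=41 B=37 C=29 D=54 E=56] open={R3,R4,R6}
Step 10: reserve R7 E 2 -> on_hand[A=41 B=42 C=37 D=59 E=56] avail[A=41 B=37 C=29 D=54 E=54] open={R3,R4,R6,R7}
Step 11: commit R7 -> on_hand[A=41 B=42 C=37 D=59 E=54] avail[A=41 B=37 C=29 D=54 E=54] open={R3,R4,R6}
Step 12: commit R6 -> on_hand[A=41 B=42 C=29 D=59 E=54] avail[A=41 B=37 C=29 D=54 E=54] open={R3,R4}
Step 13: reserve R8 D 3 -> on_hand[A=41 B=42 C=29 D=59 E=54] avail[A=41 B=37 C=29 D=51 E=54] open={R3,R4,R8}
Step 14: commit R8 -> on_hand[A=41 B=42 C=29 D=56 E=54] avail[A=41 B=37 C=29 D=51 E=54] open={R3,R4}
Step 15: commit R4 -> on_hand[A=41 B=37 C=29 D=56 E=54] avail[A=41 B=37 C=29 D=51 E=54] open={R3}
Step 16: commit R3 -> on_hand[A=41 B=37 C=29 D=51 E=54] avail[A=41 B=37 C=29 D=51 E=54] open={}
Step 17: reserve R9 B 1 -> on_hand[A=41 B=37 C=29 D=51 E=54] avail[A=41 B=36 C=29 D=51 E=54] open={R9}
Step 18: commit R9 -> on_hand[A=41 B=36 C=29 D=51 E=54] avail[A=41 B=36 C=29 D=51 E=54] open={}
Step 19: reserve R10 B 4 -> on_hand[A=41 B=36 C=29 D=51 E=54] avail[A=41 B=32 C=29 D=51 E=54] open={R10}
Open reservations: ['R10'] -> 1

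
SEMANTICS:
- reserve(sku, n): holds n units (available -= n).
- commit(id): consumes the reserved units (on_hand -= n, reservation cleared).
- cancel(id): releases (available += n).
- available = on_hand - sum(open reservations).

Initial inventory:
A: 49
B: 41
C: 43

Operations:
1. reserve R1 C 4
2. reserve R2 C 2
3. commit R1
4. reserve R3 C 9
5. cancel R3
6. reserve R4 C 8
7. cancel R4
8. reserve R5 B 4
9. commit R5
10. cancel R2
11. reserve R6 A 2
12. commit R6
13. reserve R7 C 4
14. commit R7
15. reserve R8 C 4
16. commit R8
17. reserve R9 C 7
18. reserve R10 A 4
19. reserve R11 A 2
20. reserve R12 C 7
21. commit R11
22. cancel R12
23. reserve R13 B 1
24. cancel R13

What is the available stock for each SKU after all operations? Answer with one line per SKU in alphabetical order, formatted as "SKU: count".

Step 1: reserve R1 C 4 -> on_hand[A=49 B=41 C=43] avail[A=49 B=41 C=39] open={R1}
Step 2: reserve R2 C 2 -> on_hand[A=49 B=41 C=43] avail[A=49 B=41 C=37] open={R1,R2}
Step 3: commit R1 -> on_hand[A=49 B=41 C=39] avail[A=49 B=41 C=37] open={R2}
Step 4: reserve R3 C 9 -> on_hand[A=49 B=41 C=39] avail[A=49 B=41 C=28] open={R2,R3}
Step 5: cancel R3 -> on_hand[A=49 B=41 C=39] avail[A=49 B=41 C=37] open={R2}
Step 6: reserve R4 C 8 -> on_hand[A=49 B=41 C=39] avail[A=49 B=41 C=29] open={R2,R4}
Step 7: cancel R4 -> on_hand[A=49 B=41 C=39] avail[A=49 B=41 C=37] open={R2}
Step 8: reserve R5 B 4 -> on_hand[A=49 B=41 C=39] avail[A=49 B=37 C=37] open={R2,R5}
Step 9: commit R5 -> on_hand[A=49 B=37 C=39] avail[A=49 B=37 C=37] open={R2}
Step 10: cancel R2 -> on_hand[A=49 B=37 C=39] avail[A=49 B=37 C=39] open={}
Step 11: reserve R6 A 2 -> on_hand[A=49 B=37 C=39] avail[A=47 B=37 C=39] open={R6}
Step 12: commit R6 -> on_hand[A=47 B=37 C=39] avail[A=47 B=37 C=39] open={}
Step 13: reserve R7 C 4 -> on_hand[A=47 B=37 C=39] avail[A=47 B=37 C=35] open={R7}
Step 14: commit R7 -> on_hand[A=47 B=37 C=35] avail[A=47 B=37 C=35] open={}
Step 15: reserve R8 C 4 -> on_hand[A=47 B=37 C=35] avail[A=47 B=37 C=31] open={R8}
Step 16: commit R8 -> on_hand[A=47 B=37 C=31] avail[A=47 B=37 C=31] open={}
Step 17: reserve R9 C 7 -> on_hand[A=47 B=37 C=31] avail[A=47 B=37 C=24] open={R9}
Step 18: reserve R10 A 4 -> on_hand[A=47 B=37 C=31] avail[A=43 B=37 C=24] open={R10,R9}
Step 19: reserve R11 A 2 -> on_hand[A=47 B=37 C=31] avail[A=41 B=37 C=24] open={R10,R11,R9}
Step 20: reserve R12 C 7 -> on_hand[A=47 B=37 C=31] avail[A=41 B=37 C=17] open={R10,R11,R12,R9}
Step 21: commit R11 -> on_hand[A=45 B=37 C=31] avail[A=41 B=37 C=17] open={R10,R12,R9}
Step 22: cancel R12 -> on_hand[A=45 B=37 C=31] avail[A=41 B=37 C=24] open={R10,R9}
Step 23: reserve R13 B 1 -> on_hand[A=45 B=37 C=31] avail[A=41 B=36 C=24] open={R10,R13,R9}
Step 24: cancel R13 -> on_hand[A=45 B=37 C=31] avail[A=41 B=37 C=24] open={R10,R9}

Answer: A: 41
B: 37
C: 24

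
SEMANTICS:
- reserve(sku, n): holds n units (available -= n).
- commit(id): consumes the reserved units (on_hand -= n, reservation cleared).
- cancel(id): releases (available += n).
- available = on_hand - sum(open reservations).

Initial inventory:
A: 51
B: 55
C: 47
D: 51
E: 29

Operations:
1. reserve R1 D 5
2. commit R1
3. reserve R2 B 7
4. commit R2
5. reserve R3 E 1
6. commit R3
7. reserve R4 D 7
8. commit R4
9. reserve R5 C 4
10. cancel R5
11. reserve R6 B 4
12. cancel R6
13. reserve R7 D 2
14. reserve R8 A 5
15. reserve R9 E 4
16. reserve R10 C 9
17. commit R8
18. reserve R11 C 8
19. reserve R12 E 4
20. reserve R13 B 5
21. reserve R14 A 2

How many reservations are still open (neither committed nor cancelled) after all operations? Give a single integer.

Answer: 7

Derivation:
Step 1: reserve R1 D 5 -> on_hand[A=51 B=55 C=47 D=51 E=29] avail[A=51 B=55 C=47 D=46 E=29] open={R1}
Step 2: commit R1 -> on_hand[A=51 B=55 C=47 D=46 E=29] avail[A=51 B=55 C=47 D=46 E=29] open={}
Step 3: reserve R2 B 7 -> on_hand[A=51 B=55 C=47 D=46 E=29] avail[A=51 B=48 C=47 D=46 E=29] open={R2}
Step 4: commit R2 -> on_hand[A=51 B=48 C=47 D=46 E=29] avail[A=51 B=48 C=47 D=46 E=29] open={}
Step 5: reserve R3 E 1 -> on_hand[A=51 B=48 C=47 D=46 E=29] avail[A=51 B=48 C=47 D=46 E=28] open={R3}
Step 6: commit R3 -> on_hand[A=51 B=48 C=47 D=46 E=28] avail[A=51 B=48 C=47 D=46 E=28] open={}
Step 7: reserve R4 D 7 -> on_hand[A=51 B=48 C=47 D=46 E=28] avail[A=51 B=48 C=47 D=39 E=28] open={R4}
Step 8: commit R4 -> on_hand[A=51 B=48 C=47 D=39 E=28] avail[A=51 B=48 C=47 D=39 E=28] open={}
Step 9: reserve R5 C 4 -> on_hand[A=51 B=48 C=47 D=39 E=28] avail[A=51 B=48 C=43 D=39 E=28] open={R5}
Step 10: cancel R5 -> on_hand[A=51 B=48 C=47 D=39 E=28] avail[A=51 B=48 C=47 D=39 E=28] open={}
Step 11: reserve R6 B 4 -> on_hand[A=51 B=48 C=47 D=39 E=28] avail[A=51 B=44 C=47 D=39 E=28] open={R6}
Step 12: cancel R6 -> on_hand[A=51 B=48 C=47 D=39 E=28] avail[A=51 B=48 C=47 D=39 E=28] open={}
Step 13: reserve R7 D 2 -> on_hand[A=51 B=48 C=47 D=39 E=28] avail[A=51 B=48 C=47 D=37 E=28] open={R7}
Step 14: reserve R8 A 5 -> on_hand[A=51 B=48 C=47 D=39 E=28] avail[A=46 B=48 C=47 D=37 E=28] open={R7,R8}
Step 15: reserve R9 E 4 -> on_hand[A=51 B=48 C=47 D=39 E=28] avail[A=46 B=48 C=47 D=37 E=24] open={R7,R8,R9}
Step 16: reserve R10 C 9 -> on_hand[A=51 B=48 C=47 D=39 E=28] avail[A=46 B=48 C=38 D=37 E=24] open={R10,R7,R8,R9}
Step 17: commit R8 -> on_hand[A=46 B=48 C=47 D=39 E=28] avail[A=46 B=48 C=38 D=37 E=24] open={R10,R7,R9}
Step 18: reserve R11 C 8 -> on_hand[A=46 B=48 C=47 D=39 E=28] avail[A=46 B=48 C=30 D=37 E=24] open={R10,R11,R7,R9}
Step 19: reserve R12 E 4 -> on_hand[A=46 B=48 C=47 D=39 E=28] avail[A=46 B=48 C=30 D=37 E=20] open={R10,R11,R12,R7,R9}
Step 20: reserve R13 B 5 -> on_hand[A=46 B=48 C=47 D=39 E=28] avail[A=46 B=43 C=30 D=37 E=20] open={R10,R11,R12,R13,R7,R9}
Step 21: reserve R14 A 2 -> on_hand[A=46 B=48 C=47 D=39 E=28] avail[A=44 B=43 C=30 D=37 E=20] open={R10,R11,R12,R13,R14,R7,R9}
Open reservations: ['R10', 'R11', 'R12', 'R13', 'R14', 'R7', 'R9'] -> 7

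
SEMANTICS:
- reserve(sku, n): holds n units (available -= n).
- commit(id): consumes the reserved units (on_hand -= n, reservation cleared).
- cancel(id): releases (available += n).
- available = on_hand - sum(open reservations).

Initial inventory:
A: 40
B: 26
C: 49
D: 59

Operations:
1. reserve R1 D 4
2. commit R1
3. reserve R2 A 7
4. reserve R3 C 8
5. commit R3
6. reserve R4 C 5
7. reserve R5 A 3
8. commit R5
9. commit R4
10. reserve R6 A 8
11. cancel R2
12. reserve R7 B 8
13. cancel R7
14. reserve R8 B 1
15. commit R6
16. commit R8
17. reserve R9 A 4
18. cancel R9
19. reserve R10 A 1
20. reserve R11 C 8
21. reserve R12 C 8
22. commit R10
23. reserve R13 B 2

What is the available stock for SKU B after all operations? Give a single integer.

Step 1: reserve R1 D 4 -> on_hand[A=40 B=26 C=49 D=59] avail[A=40 B=26 C=49 D=55] open={R1}
Step 2: commit R1 -> on_hand[A=40 B=26 C=49 D=55] avail[A=40 B=26 C=49 D=55] open={}
Step 3: reserve R2 A 7 -> on_hand[A=40 B=26 C=49 D=55] avail[A=33 B=26 C=49 D=55] open={R2}
Step 4: reserve R3 C 8 -> on_hand[A=40 B=26 C=49 D=55] avail[A=33 B=26 C=41 D=55] open={R2,R3}
Step 5: commit R3 -> on_hand[A=40 B=26 C=41 D=55] avail[A=33 B=26 C=41 D=55] open={R2}
Step 6: reserve R4 C 5 -> on_hand[A=40 B=26 C=41 D=55] avail[A=33 B=26 C=36 D=55] open={R2,R4}
Step 7: reserve R5 A 3 -> on_hand[A=40 B=26 C=41 D=55] avail[A=30 B=26 C=36 D=55] open={R2,R4,R5}
Step 8: commit R5 -> on_hand[A=37 B=26 C=41 D=55] avail[A=30 B=26 C=36 D=55] open={R2,R4}
Step 9: commit R4 -> on_hand[A=37 B=26 C=36 D=55] avail[A=30 B=26 C=36 D=55] open={R2}
Step 10: reserve R6 A 8 -> on_hand[A=37 B=26 C=36 D=55] avail[A=22 B=26 C=36 D=55] open={R2,R6}
Step 11: cancel R2 -> on_hand[A=37 B=26 C=36 D=55] avail[A=29 B=26 C=36 D=55] open={R6}
Step 12: reserve R7 B 8 -> on_hand[A=37 B=26 C=36 D=55] avail[A=29 B=18 C=36 D=55] open={R6,R7}
Step 13: cancel R7 -> on_hand[A=37 B=26 C=36 D=55] avail[A=29 B=26 C=36 D=55] open={R6}
Step 14: reserve R8 B 1 -> on_hand[A=37 B=26 C=36 D=55] avail[A=29 B=25 C=36 D=55] open={R6,R8}
Step 15: commit R6 -> on_hand[A=29 B=26 C=36 D=55] avail[A=29 B=25 C=36 D=55] open={R8}
Step 16: commit R8 -> on_hand[A=29 B=25 C=36 D=55] avail[A=29 B=25 C=36 D=55] open={}
Step 17: reserve R9 A 4 -> on_hand[A=29 B=25 C=36 D=55] avail[A=25 B=25 C=36 D=55] open={R9}
Step 18: cancel R9 -> on_hand[A=29 B=25 C=36 D=55] avail[A=29 B=25 C=36 D=55] open={}
Step 19: reserve R10 A 1 -> on_hand[A=29 B=25 C=36 D=55] avail[A=28 B=25 C=36 D=55] open={R10}
Step 20: reserve R11 C 8 -> on_hand[A=29 B=25 C=36 D=55] avail[A=28 B=25 C=28 D=55] open={R10,R11}
Step 21: reserve R12 C 8 -> on_hand[A=29 B=25 C=36 D=55] avail[A=28 B=25 C=20 D=55] open={R10,R11,R12}
Step 22: commit R10 -> on_hand[A=28 B=25 C=36 D=55] avail[A=28 B=25 C=20 D=55] open={R11,R12}
Step 23: reserve R13 B 2 -> on_hand[A=28 B=25 C=36 D=55] avail[A=28 B=23 C=20 D=55] open={R11,R12,R13}
Final available[B] = 23

Answer: 23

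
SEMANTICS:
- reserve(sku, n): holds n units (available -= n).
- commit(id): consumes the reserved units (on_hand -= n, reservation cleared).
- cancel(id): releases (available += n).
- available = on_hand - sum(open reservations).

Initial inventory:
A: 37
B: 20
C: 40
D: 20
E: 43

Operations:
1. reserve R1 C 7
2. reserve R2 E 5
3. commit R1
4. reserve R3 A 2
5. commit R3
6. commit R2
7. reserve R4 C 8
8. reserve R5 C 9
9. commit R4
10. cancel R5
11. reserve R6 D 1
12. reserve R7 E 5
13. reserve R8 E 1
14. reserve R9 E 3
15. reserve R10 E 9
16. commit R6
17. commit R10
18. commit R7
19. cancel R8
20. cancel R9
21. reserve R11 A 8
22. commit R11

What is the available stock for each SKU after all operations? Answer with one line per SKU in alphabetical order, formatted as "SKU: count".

Answer: A: 27
B: 20
C: 25
D: 19
E: 24

Derivation:
Step 1: reserve R1 C 7 -> on_hand[A=37 B=20 C=40 D=20 E=43] avail[A=37 B=20 C=33 D=20 E=43] open={R1}
Step 2: reserve R2 E 5 -> on_hand[A=37 B=20 C=40 D=20 E=43] avail[A=37 B=20 C=33 D=20 E=38] open={R1,R2}
Step 3: commit R1 -> on_hand[A=37 B=20 C=33 D=20 E=43] avail[A=37 B=20 C=33 D=20 E=38] open={R2}
Step 4: reserve R3 A 2 -> on_hand[A=37 B=20 C=33 D=20 E=43] avail[A=35 B=20 C=33 D=20 E=38] open={R2,R3}
Step 5: commit R3 -> on_hand[A=35 B=20 C=33 D=20 E=43] avail[A=35 B=20 C=33 D=20 E=38] open={R2}
Step 6: commit R2 -> on_hand[A=35 B=20 C=33 D=20 E=38] avail[A=35 B=20 C=33 D=20 E=38] open={}
Step 7: reserve R4 C 8 -> on_hand[A=35 B=20 C=33 D=20 E=38] avail[A=35 B=20 C=25 D=20 E=38] open={R4}
Step 8: reserve R5 C 9 -> on_hand[A=35 B=20 C=33 D=20 E=38] avail[A=35 B=20 C=16 D=20 E=38] open={R4,R5}
Step 9: commit R4 -> on_hand[A=35 B=20 C=25 D=20 E=38] avail[A=35 B=20 C=16 D=20 E=38] open={R5}
Step 10: cancel R5 -> on_hand[A=35 B=20 C=25 D=20 E=38] avail[A=35 B=20 C=25 D=20 E=38] open={}
Step 11: reserve R6 D 1 -> on_hand[A=35 B=20 C=25 D=20 E=38] avail[A=35 B=20 C=25 D=19 E=38] open={R6}
Step 12: reserve R7 E 5 -> on_hand[A=35 B=20 C=25 D=20 E=38] avail[A=35 B=20 C=25 D=19 E=33] open={R6,R7}
Step 13: reserve R8 E 1 -> on_hand[A=35 B=20 C=25 D=20 E=38] avail[A=35 B=20 C=25 D=19 E=32] open={R6,R7,R8}
Step 14: reserve R9 E 3 -> on_hand[A=35 B=20 C=25 D=20 E=38] avail[A=35 B=20 C=25 D=19 E=29] open={R6,R7,R8,R9}
Step 15: reserve R10 E 9 -> on_hand[A=35 B=20 C=25 D=20 E=38] avail[A=35 B=20 C=25 D=19 E=20] open={R10,R6,R7,R8,R9}
Step 16: commit R6 -> on_hand[A=35 B=20 C=25 D=19 E=38] avail[A=35 B=20 C=25 D=19 E=20] open={R10,R7,R8,R9}
Step 17: commit R10 -> on_hand[A=35 B=20 C=25 D=19 E=29] avail[A=35 B=20 C=25 D=19 E=20] open={R7,R8,R9}
Step 18: commit R7 -> on_hand[A=35 B=20 C=25 D=19 E=24] avail[A=35 B=20 C=25 D=19 E=20] open={R8,R9}
Step 19: cancel R8 -> on_hand[A=35 B=20 C=25 D=19 E=24] avail[A=35 B=20 C=25 D=19 E=21] open={R9}
Step 20: cancel R9 -> on_hand[A=35 B=20 C=25 D=19 E=24] avail[A=35 B=20 C=25 D=19 E=24] open={}
Step 21: reserve R11 A 8 -> on_hand[A=35 B=20 C=25 D=19 E=24] avail[A=27 B=20 C=25 D=19 E=24] open={R11}
Step 22: commit R11 -> on_hand[A=27 B=20 C=25 D=19 E=24] avail[A=27 B=20 C=25 D=19 E=24] open={}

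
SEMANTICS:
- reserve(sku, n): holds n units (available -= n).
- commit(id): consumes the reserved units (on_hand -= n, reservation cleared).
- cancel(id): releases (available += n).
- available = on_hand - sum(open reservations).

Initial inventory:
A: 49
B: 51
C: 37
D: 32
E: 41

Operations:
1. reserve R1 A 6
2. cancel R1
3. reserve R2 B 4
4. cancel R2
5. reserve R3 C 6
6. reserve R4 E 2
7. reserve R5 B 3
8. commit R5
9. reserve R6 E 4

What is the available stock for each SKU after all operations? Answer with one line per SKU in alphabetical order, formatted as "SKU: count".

Step 1: reserve R1 A 6 -> on_hand[A=49 B=51 C=37 D=32 E=41] avail[A=43 B=51 C=37 D=32 E=41] open={R1}
Step 2: cancel R1 -> on_hand[A=49 B=51 C=37 D=32 E=41] avail[A=49 B=51 C=37 D=32 E=41] open={}
Step 3: reserve R2 B 4 -> on_hand[A=49 B=51 C=37 D=32 E=41] avail[A=49 B=47 C=37 D=32 E=41] open={R2}
Step 4: cancel R2 -> on_hand[A=49 B=51 C=37 D=32 E=41] avail[A=49 B=51 C=37 D=32 E=41] open={}
Step 5: reserve R3 C 6 -> on_hand[A=49 B=51 C=37 D=32 E=41] avail[A=49 B=51 C=31 D=32 E=41] open={R3}
Step 6: reserve R4 E 2 -> on_hand[A=49 B=51 C=37 D=32 E=41] avail[A=49 B=51 C=31 D=32 E=39] open={R3,R4}
Step 7: reserve R5 B 3 -> on_hand[A=49 B=51 C=37 D=32 E=41] avail[A=49 B=48 C=31 D=32 E=39] open={R3,R4,R5}
Step 8: commit R5 -> on_hand[A=49 B=48 C=37 D=32 E=41] avail[A=49 B=48 C=31 D=32 E=39] open={R3,R4}
Step 9: reserve R6 E 4 -> on_hand[A=49 B=48 C=37 D=32 E=41] avail[A=49 B=48 C=31 D=32 E=35] open={R3,R4,R6}

Answer: A: 49
B: 48
C: 31
D: 32
E: 35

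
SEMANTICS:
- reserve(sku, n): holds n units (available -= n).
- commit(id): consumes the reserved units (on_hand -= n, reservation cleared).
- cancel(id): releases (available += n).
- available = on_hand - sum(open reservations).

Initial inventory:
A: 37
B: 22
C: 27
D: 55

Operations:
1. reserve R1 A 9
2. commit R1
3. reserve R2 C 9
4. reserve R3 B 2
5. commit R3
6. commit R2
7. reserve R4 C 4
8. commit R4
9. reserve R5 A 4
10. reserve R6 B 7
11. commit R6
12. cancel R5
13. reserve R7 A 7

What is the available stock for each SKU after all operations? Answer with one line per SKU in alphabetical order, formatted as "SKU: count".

Step 1: reserve R1 A 9 -> on_hand[A=37 B=22 C=27 D=55] avail[A=28 B=22 C=27 D=55] open={R1}
Step 2: commit R1 -> on_hand[A=28 B=22 C=27 D=55] avail[A=28 B=22 C=27 D=55] open={}
Step 3: reserve R2 C 9 -> on_hand[A=28 B=22 C=27 D=55] avail[A=28 B=22 C=18 D=55] open={R2}
Step 4: reserve R3 B 2 -> on_hand[A=28 B=22 C=27 D=55] avail[A=28 B=20 C=18 D=55] open={R2,R3}
Step 5: commit R3 -> on_hand[A=28 B=20 C=27 D=55] avail[A=28 B=20 C=18 D=55] open={R2}
Step 6: commit R2 -> on_hand[A=28 B=20 C=18 D=55] avail[A=28 B=20 C=18 D=55] open={}
Step 7: reserve R4 C 4 -> on_hand[A=28 B=20 C=18 D=55] avail[A=28 B=20 C=14 D=55] open={R4}
Step 8: commit R4 -> on_hand[A=28 B=20 C=14 D=55] avail[A=28 B=20 C=14 D=55] open={}
Step 9: reserve R5 A 4 -> on_hand[A=28 B=20 C=14 D=55] avail[A=24 B=20 C=14 D=55] open={R5}
Step 10: reserve R6 B 7 -> on_hand[A=28 B=20 C=14 D=55] avail[A=24 B=13 C=14 D=55] open={R5,R6}
Step 11: commit R6 -> on_hand[A=28 B=13 C=14 D=55] avail[A=24 B=13 C=14 D=55] open={R5}
Step 12: cancel R5 -> on_hand[A=28 B=13 C=14 D=55] avail[A=28 B=13 C=14 D=55] open={}
Step 13: reserve R7 A 7 -> on_hand[A=28 B=13 C=14 D=55] avail[A=21 B=13 C=14 D=55] open={R7}

Answer: A: 21
B: 13
C: 14
D: 55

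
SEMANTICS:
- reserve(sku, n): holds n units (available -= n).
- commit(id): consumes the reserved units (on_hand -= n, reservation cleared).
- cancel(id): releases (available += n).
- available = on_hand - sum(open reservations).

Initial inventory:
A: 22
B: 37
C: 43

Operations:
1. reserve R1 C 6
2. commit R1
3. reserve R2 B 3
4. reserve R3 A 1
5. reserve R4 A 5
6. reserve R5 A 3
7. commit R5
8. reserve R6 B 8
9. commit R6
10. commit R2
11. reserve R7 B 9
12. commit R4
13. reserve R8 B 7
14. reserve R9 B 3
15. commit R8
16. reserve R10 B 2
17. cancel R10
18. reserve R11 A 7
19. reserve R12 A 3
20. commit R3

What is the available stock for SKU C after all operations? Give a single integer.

Step 1: reserve R1 C 6 -> on_hand[A=22 B=37 C=43] avail[A=22 B=37 C=37] open={R1}
Step 2: commit R1 -> on_hand[A=22 B=37 C=37] avail[A=22 B=37 C=37] open={}
Step 3: reserve R2 B 3 -> on_hand[A=22 B=37 C=37] avail[A=22 B=34 C=37] open={R2}
Step 4: reserve R3 A 1 -> on_hand[A=22 B=37 C=37] avail[A=21 B=34 C=37] open={R2,R3}
Step 5: reserve R4 A 5 -> on_hand[A=22 B=37 C=37] avail[A=16 B=34 C=37] open={R2,R3,R4}
Step 6: reserve R5 A 3 -> on_hand[A=22 B=37 C=37] avail[A=13 B=34 C=37] open={R2,R3,R4,R5}
Step 7: commit R5 -> on_hand[A=19 B=37 C=37] avail[A=13 B=34 C=37] open={R2,R3,R4}
Step 8: reserve R6 B 8 -> on_hand[A=19 B=37 C=37] avail[A=13 B=26 C=37] open={R2,R3,R4,R6}
Step 9: commit R6 -> on_hand[A=19 B=29 C=37] avail[A=13 B=26 C=37] open={R2,R3,R4}
Step 10: commit R2 -> on_hand[A=19 B=26 C=37] avail[A=13 B=26 C=37] open={R3,R4}
Step 11: reserve R7 B 9 -> on_hand[A=19 B=26 C=37] avail[A=13 B=17 C=37] open={R3,R4,R7}
Step 12: commit R4 -> on_hand[A=14 B=26 C=37] avail[A=13 B=17 C=37] open={R3,R7}
Step 13: reserve R8 B 7 -> on_hand[A=14 B=26 C=37] avail[A=13 B=10 C=37] open={R3,R7,R8}
Step 14: reserve R9 B 3 -> on_hand[A=14 B=26 C=37] avail[A=13 B=7 C=37] open={R3,R7,R8,R9}
Step 15: commit R8 -> on_hand[A=14 B=19 C=37] avail[A=13 B=7 C=37] open={R3,R7,R9}
Step 16: reserve R10 B 2 -> on_hand[A=14 B=19 C=37] avail[A=13 B=5 C=37] open={R10,R3,R7,R9}
Step 17: cancel R10 -> on_hand[A=14 B=19 C=37] avail[A=13 B=7 C=37] open={R3,R7,R9}
Step 18: reserve R11 A 7 -> on_hand[A=14 B=19 C=37] avail[A=6 B=7 C=37] open={R11,R3,R7,R9}
Step 19: reserve R12 A 3 -> on_hand[A=14 B=19 C=37] avail[A=3 B=7 C=37] open={R11,R12,R3,R7,R9}
Step 20: commit R3 -> on_hand[A=13 B=19 C=37] avail[A=3 B=7 C=37] open={R11,R12,R7,R9}
Final available[C] = 37

Answer: 37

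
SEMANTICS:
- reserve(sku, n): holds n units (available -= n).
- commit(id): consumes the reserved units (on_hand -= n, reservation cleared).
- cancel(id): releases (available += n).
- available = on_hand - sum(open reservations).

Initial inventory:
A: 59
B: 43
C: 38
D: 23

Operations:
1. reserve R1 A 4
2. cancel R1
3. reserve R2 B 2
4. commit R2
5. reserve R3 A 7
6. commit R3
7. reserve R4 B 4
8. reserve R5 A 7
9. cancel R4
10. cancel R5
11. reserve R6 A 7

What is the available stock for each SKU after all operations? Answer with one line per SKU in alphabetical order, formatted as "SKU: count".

Step 1: reserve R1 A 4 -> on_hand[A=59 B=43 C=38 D=23] avail[A=55 B=43 C=38 D=23] open={R1}
Step 2: cancel R1 -> on_hand[A=59 B=43 C=38 D=23] avail[A=59 B=43 C=38 D=23] open={}
Step 3: reserve R2 B 2 -> on_hand[A=59 B=43 C=38 D=23] avail[A=59 B=41 C=38 D=23] open={R2}
Step 4: commit R2 -> on_hand[A=59 B=41 C=38 D=23] avail[A=59 B=41 C=38 D=23] open={}
Step 5: reserve R3 A 7 -> on_hand[A=59 B=41 C=38 D=23] avail[A=52 B=41 C=38 D=23] open={R3}
Step 6: commit R3 -> on_hand[A=52 B=41 C=38 D=23] avail[A=52 B=41 C=38 D=23] open={}
Step 7: reserve R4 B 4 -> on_hand[A=52 B=41 C=38 D=23] avail[A=52 B=37 C=38 D=23] open={R4}
Step 8: reserve R5 A 7 -> on_hand[A=52 B=41 C=38 D=23] avail[A=45 B=37 C=38 D=23] open={R4,R5}
Step 9: cancel R4 -> on_hand[A=52 B=41 C=38 D=23] avail[A=45 B=41 C=38 D=23] open={R5}
Step 10: cancel R5 -> on_hand[A=52 B=41 C=38 D=23] avail[A=52 B=41 C=38 D=23] open={}
Step 11: reserve R6 A 7 -> on_hand[A=52 B=41 C=38 D=23] avail[A=45 B=41 C=38 D=23] open={R6}

Answer: A: 45
B: 41
C: 38
D: 23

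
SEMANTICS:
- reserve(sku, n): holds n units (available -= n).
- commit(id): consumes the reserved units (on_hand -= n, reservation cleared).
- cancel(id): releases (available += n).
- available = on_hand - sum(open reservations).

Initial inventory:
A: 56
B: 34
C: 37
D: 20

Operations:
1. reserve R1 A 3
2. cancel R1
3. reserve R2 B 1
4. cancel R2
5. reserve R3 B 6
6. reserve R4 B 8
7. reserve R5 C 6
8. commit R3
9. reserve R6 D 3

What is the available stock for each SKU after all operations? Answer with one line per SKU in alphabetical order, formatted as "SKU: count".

Answer: A: 56
B: 20
C: 31
D: 17

Derivation:
Step 1: reserve R1 A 3 -> on_hand[A=56 B=34 C=37 D=20] avail[A=53 B=34 C=37 D=20] open={R1}
Step 2: cancel R1 -> on_hand[A=56 B=34 C=37 D=20] avail[A=56 B=34 C=37 D=20] open={}
Step 3: reserve R2 B 1 -> on_hand[A=56 B=34 C=37 D=20] avail[A=56 B=33 C=37 D=20] open={R2}
Step 4: cancel R2 -> on_hand[A=56 B=34 C=37 D=20] avail[A=56 B=34 C=37 D=20] open={}
Step 5: reserve R3 B 6 -> on_hand[A=56 B=34 C=37 D=20] avail[A=56 B=28 C=37 D=20] open={R3}
Step 6: reserve R4 B 8 -> on_hand[A=56 B=34 C=37 D=20] avail[A=56 B=20 C=37 D=20] open={R3,R4}
Step 7: reserve R5 C 6 -> on_hand[A=56 B=34 C=37 D=20] avail[A=56 B=20 C=31 D=20] open={R3,R4,R5}
Step 8: commit R3 -> on_hand[A=56 B=28 C=37 D=20] avail[A=56 B=20 C=31 D=20] open={R4,R5}
Step 9: reserve R6 D 3 -> on_hand[A=56 B=28 C=37 D=20] avail[A=56 B=20 C=31 D=17] open={R4,R5,R6}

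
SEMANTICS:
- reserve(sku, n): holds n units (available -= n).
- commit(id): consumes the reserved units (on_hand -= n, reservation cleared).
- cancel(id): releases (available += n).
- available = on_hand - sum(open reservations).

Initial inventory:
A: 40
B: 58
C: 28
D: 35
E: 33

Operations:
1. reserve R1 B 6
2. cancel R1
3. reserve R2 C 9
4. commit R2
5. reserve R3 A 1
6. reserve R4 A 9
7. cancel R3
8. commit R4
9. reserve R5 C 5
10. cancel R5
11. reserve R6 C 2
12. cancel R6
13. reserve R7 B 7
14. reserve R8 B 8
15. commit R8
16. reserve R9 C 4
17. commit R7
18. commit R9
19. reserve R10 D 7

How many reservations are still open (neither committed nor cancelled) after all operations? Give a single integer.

Answer: 1

Derivation:
Step 1: reserve R1 B 6 -> on_hand[A=40 B=58 C=28 D=35 E=33] avail[A=40 B=52 C=28 D=35 E=33] open={R1}
Step 2: cancel R1 -> on_hand[A=40 B=58 C=28 D=35 E=33] avail[A=40 B=58 C=28 D=35 E=33] open={}
Step 3: reserve R2 C 9 -> on_hand[A=40 B=58 C=28 D=35 E=33] avail[A=40 B=58 C=19 D=35 E=33] open={R2}
Step 4: commit R2 -> on_hand[A=40 B=58 C=19 D=35 E=33] avail[A=40 B=58 C=19 D=35 E=33] open={}
Step 5: reserve R3 A 1 -> on_hand[A=40 B=58 C=19 D=35 E=33] avail[A=39 B=58 C=19 D=35 E=33] open={R3}
Step 6: reserve R4 A 9 -> on_hand[A=40 B=58 C=19 D=35 E=33] avail[A=30 B=58 C=19 D=35 E=33] open={R3,R4}
Step 7: cancel R3 -> on_hand[A=40 B=58 C=19 D=35 E=33] avail[A=31 B=58 C=19 D=35 E=33] open={R4}
Step 8: commit R4 -> on_hand[A=31 B=58 C=19 D=35 E=33] avail[A=31 B=58 C=19 D=35 E=33] open={}
Step 9: reserve R5 C 5 -> on_hand[A=31 B=58 C=19 D=35 E=33] avail[A=31 B=58 C=14 D=35 E=33] open={R5}
Step 10: cancel R5 -> on_hand[A=31 B=58 C=19 D=35 E=33] avail[A=31 B=58 C=19 D=35 E=33] open={}
Step 11: reserve R6 C 2 -> on_hand[A=31 B=58 C=19 D=35 E=33] avail[A=31 B=58 C=17 D=35 E=33] open={R6}
Step 12: cancel R6 -> on_hand[A=31 B=58 C=19 D=35 E=33] avail[A=31 B=58 C=19 D=35 E=33] open={}
Step 13: reserve R7 B 7 -> on_hand[A=31 B=58 C=19 D=35 E=33] avail[A=31 B=51 C=19 D=35 E=33] open={R7}
Step 14: reserve R8 B 8 -> on_hand[A=31 B=58 C=19 D=35 E=33] avail[A=31 B=43 C=19 D=35 E=33] open={R7,R8}
Step 15: commit R8 -> on_hand[A=31 B=50 C=19 D=35 E=33] avail[A=31 B=43 C=19 D=35 E=33] open={R7}
Step 16: reserve R9 C 4 -> on_hand[A=31 B=50 C=19 D=35 E=33] avail[A=31 B=43 C=15 D=35 E=33] open={R7,R9}
Step 17: commit R7 -> on_hand[A=31 B=43 C=19 D=35 E=33] avail[A=31 B=43 C=15 D=35 E=33] open={R9}
Step 18: commit R9 -> on_hand[A=31 B=43 C=15 D=35 E=33] avail[A=31 B=43 C=15 D=35 E=33] open={}
Step 19: reserve R10 D 7 -> on_hand[A=31 B=43 C=15 D=35 E=33] avail[A=31 B=43 C=15 D=28 E=33] open={R10}
Open reservations: ['R10'] -> 1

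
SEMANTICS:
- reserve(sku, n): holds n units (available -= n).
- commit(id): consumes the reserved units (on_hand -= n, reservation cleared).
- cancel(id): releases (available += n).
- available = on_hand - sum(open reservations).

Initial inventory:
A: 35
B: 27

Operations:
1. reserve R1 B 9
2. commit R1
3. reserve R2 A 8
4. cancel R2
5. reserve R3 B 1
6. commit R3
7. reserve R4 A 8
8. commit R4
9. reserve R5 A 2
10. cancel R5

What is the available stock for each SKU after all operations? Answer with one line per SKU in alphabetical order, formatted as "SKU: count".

Step 1: reserve R1 B 9 -> on_hand[A=35 B=27] avail[A=35 B=18] open={R1}
Step 2: commit R1 -> on_hand[A=35 B=18] avail[A=35 B=18] open={}
Step 3: reserve R2 A 8 -> on_hand[A=35 B=18] avail[A=27 B=18] open={R2}
Step 4: cancel R2 -> on_hand[A=35 B=18] avail[A=35 B=18] open={}
Step 5: reserve R3 B 1 -> on_hand[A=35 B=18] avail[A=35 B=17] open={R3}
Step 6: commit R3 -> on_hand[A=35 B=17] avail[A=35 B=17] open={}
Step 7: reserve R4 A 8 -> on_hand[A=35 B=17] avail[A=27 B=17] open={R4}
Step 8: commit R4 -> on_hand[A=27 B=17] avail[A=27 B=17] open={}
Step 9: reserve R5 A 2 -> on_hand[A=27 B=17] avail[A=25 B=17] open={R5}
Step 10: cancel R5 -> on_hand[A=27 B=17] avail[A=27 B=17] open={}

Answer: A: 27
B: 17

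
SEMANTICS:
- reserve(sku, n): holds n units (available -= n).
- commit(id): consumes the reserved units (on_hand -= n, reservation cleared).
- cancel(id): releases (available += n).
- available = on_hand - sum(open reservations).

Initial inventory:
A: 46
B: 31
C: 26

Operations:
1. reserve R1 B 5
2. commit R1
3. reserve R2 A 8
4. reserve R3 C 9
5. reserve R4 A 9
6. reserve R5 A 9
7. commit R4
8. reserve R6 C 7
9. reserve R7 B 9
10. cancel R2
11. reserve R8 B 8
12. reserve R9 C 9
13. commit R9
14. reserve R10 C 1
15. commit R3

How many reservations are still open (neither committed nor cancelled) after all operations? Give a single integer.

Answer: 5

Derivation:
Step 1: reserve R1 B 5 -> on_hand[A=46 B=31 C=26] avail[A=46 B=26 C=26] open={R1}
Step 2: commit R1 -> on_hand[A=46 B=26 C=26] avail[A=46 B=26 C=26] open={}
Step 3: reserve R2 A 8 -> on_hand[A=46 B=26 C=26] avail[A=38 B=26 C=26] open={R2}
Step 4: reserve R3 C 9 -> on_hand[A=46 B=26 C=26] avail[A=38 B=26 C=17] open={R2,R3}
Step 5: reserve R4 A 9 -> on_hand[A=46 B=26 C=26] avail[A=29 B=26 C=17] open={R2,R3,R4}
Step 6: reserve R5 A 9 -> on_hand[A=46 B=26 C=26] avail[A=20 B=26 C=17] open={R2,R3,R4,R5}
Step 7: commit R4 -> on_hand[A=37 B=26 C=26] avail[A=20 B=26 C=17] open={R2,R3,R5}
Step 8: reserve R6 C 7 -> on_hand[A=37 B=26 C=26] avail[A=20 B=26 C=10] open={R2,R3,R5,R6}
Step 9: reserve R7 B 9 -> on_hand[A=37 B=26 C=26] avail[A=20 B=17 C=10] open={R2,R3,R5,R6,R7}
Step 10: cancel R2 -> on_hand[A=37 B=26 C=26] avail[A=28 B=17 C=10] open={R3,R5,R6,R7}
Step 11: reserve R8 B 8 -> on_hand[A=37 B=26 C=26] avail[A=28 B=9 C=10] open={R3,R5,R6,R7,R8}
Step 12: reserve R9 C 9 -> on_hand[A=37 B=26 C=26] avail[A=28 B=9 C=1] open={R3,R5,R6,R7,R8,R9}
Step 13: commit R9 -> on_hand[A=37 B=26 C=17] avail[A=28 B=9 C=1] open={R3,R5,R6,R7,R8}
Step 14: reserve R10 C 1 -> on_hand[A=37 B=26 C=17] avail[A=28 B=9 C=0] open={R10,R3,R5,R6,R7,R8}
Step 15: commit R3 -> on_hand[A=37 B=26 C=8] avail[A=28 B=9 C=0] open={R10,R5,R6,R7,R8}
Open reservations: ['R10', 'R5', 'R6', 'R7', 'R8'] -> 5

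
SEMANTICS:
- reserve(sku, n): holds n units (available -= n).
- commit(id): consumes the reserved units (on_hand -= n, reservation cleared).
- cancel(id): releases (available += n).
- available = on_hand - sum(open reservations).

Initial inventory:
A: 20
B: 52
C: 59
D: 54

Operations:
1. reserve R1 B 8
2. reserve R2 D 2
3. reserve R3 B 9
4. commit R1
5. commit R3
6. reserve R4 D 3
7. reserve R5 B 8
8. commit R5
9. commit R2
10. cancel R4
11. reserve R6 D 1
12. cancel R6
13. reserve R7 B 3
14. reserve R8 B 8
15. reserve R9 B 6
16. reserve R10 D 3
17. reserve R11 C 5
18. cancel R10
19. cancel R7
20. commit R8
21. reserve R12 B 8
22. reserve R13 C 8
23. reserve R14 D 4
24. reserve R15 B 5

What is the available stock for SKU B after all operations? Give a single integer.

Step 1: reserve R1 B 8 -> on_hand[A=20 B=52 C=59 D=54] avail[A=20 B=44 C=59 D=54] open={R1}
Step 2: reserve R2 D 2 -> on_hand[A=20 B=52 C=59 D=54] avail[A=20 B=44 C=59 D=52] open={R1,R2}
Step 3: reserve R3 B 9 -> on_hand[A=20 B=52 C=59 D=54] avail[A=20 B=35 C=59 D=52] open={R1,R2,R3}
Step 4: commit R1 -> on_hand[A=20 B=44 C=59 D=54] avail[A=20 B=35 C=59 D=52] open={R2,R3}
Step 5: commit R3 -> on_hand[A=20 B=35 C=59 D=54] avail[A=20 B=35 C=59 D=52] open={R2}
Step 6: reserve R4 D 3 -> on_hand[A=20 B=35 C=59 D=54] avail[A=20 B=35 C=59 D=49] open={R2,R4}
Step 7: reserve R5 B 8 -> on_hand[A=20 B=35 C=59 D=54] avail[A=20 B=27 C=59 D=49] open={R2,R4,R5}
Step 8: commit R5 -> on_hand[A=20 B=27 C=59 D=54] avail[A=20 B=27 C=59 D=49] open={R2,R4}
Step 9: commit R2 -> on_hand[A=20 B=27 C=59 D=52] avail[A=20 B=27 C=59 D=49] open={R4}
Step 10: cancel R4 -> on_hand[A=20 B=27 C=59 D=52] avail[A=20 B=27 C=59 D=52] open={}
Step 11: reserve R6 D 1 -> on_hand[A=20 B=27 C=59 D=52] avail[A=20 B=27 C=59 D=51] open={R6}
Step 12: cancel R6 -> on_hand[A=20 B=27 C=59 D=52] avail[A=20 B=27 C=59 D=52] open={}
Step 13: reserve R7 B 3 -> on_hand[A=20 B=27 C=59 D=52] avail[A=20 B=24 C=59 D=52] open={R7}
Step 14: reserve R8 B 8 -> on_hand[A=20 B=27 C=59 D=52] avail[A=20 B=16 C=59 D=52] open={R7,R8}
Step 15: reserve R9 B 6 -> on_hand[A=20 B=27 C=59 D=52] avail[A=20 B=10 C=59 D=52] open={R7,R8,R9}
Step 16: reserve R10 D 3 -> on_hand[A=20 B=27 C=59 D=52] avail[A=20 B=10 C=59 D=49] open={R10,R7,R8,R9}
Step 17: reserve R11 C 5 -> on_hand[A=20 B=27 C=59 D=52] avail[A=20 B=10 C=54 D=49] open={R10,R11,R7,R8,R9}
Step 18: cancel R10 -> on_hand[A=20 B=27 C=59 D=52] avail[A=20 B=10 C=54 D=52] open={R11,R7,R8,R9}
Step 19: cancel R7 -> on_hand[A=20 B=27 C=59 D=52] avail[A=20 B=13 C=54 D=52] open={R11,R8,R9}
Step 20: commit R8 -> on_hand[A=20 B=19 C=59 D=52] avail[A=20 B=13 C=54 D=52] open={R11,R9}
Step 21: reserve R12 B 8 -> on_hand[A=20 B=19 C=59 D=52] avail[A=20 B=5 C=54 D=52] open={R11,R12,R9}
Step 22: reserve R13 C 8 -> on_hand[A=20 B=19 C=59 D=52] avail[A=20 B=5 C=46 D=52] open={R11,R12,R13,R9}
Step 23: reserve R14 D 4 -> on_hand[A=20 B=19 C=59 D=52] avail[A=20 B=5 C=46 D=48] open={R11,R12,R13,R14,R9}
Step 24: reserve R15 B 5 -> on_hand[A=20 B=19 C=59 D=52] avail[A=20 B=0 C=46 D=48] open={R11,R12,R13,R14,R15,R9}
Final available[B] = 0

Answer: 0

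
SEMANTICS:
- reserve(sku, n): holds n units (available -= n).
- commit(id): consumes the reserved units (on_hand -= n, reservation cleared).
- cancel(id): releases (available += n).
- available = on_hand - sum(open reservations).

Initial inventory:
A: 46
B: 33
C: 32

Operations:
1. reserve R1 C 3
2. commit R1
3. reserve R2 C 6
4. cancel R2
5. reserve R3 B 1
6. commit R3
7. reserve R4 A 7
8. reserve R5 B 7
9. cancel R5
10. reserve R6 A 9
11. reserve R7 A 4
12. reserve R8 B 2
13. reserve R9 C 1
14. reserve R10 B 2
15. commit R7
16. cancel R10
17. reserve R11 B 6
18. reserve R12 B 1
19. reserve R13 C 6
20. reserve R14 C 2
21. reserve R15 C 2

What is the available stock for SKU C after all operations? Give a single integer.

Step 1: reserve R1 C 3 -> on_hand[A=46 B=33 C=32] avail[A=46 B=33 C=29] open={R1}
Step 2: commit R1 -> on_hand[A=46 B=33 C=29] avail[A=46 B=33 C=29] open={}
Step 3: reserve R2 C 6 -> on_hand[A=46 B=33 C=29] avail[A=46 B=33 C=23] open={R2}
Step 4: cancel R2 -> on_hand[A=46 B=33 C=29] avail[A=46 B=33 C=29] open={}
Step 5: reserve R3 B 1 -> on_hand[A=46 B=33 C=29] avail[A=46 B=32 C=29] open={R3}
Step 6: commit R3 -> on_hand[A=46 B=32 C=29] avail[A=46 B=32 C=29] open={}
Step 7: reserve R4 A 7 -> on_hand[A=46 B=32 C=29] avail[A=39 B=32 C=29] open={R4}
Step 8: reserve R5 B 7 -> on_hand[A=46 B=32 C=29] avail[A=39 B=25 C=29] open={R4,R5}
Step 9: cancel R5 -> on_hand[A=46 B=32 C=29] avail[A=39 B=32 C=29] open={R4}
Step 10: reserve R6 A 9 -> on_hand[A=46 B=32 C=29] avail[A=30 B=32 C=29] open={R4,R6}
Step 11: reserve R7 A 4 -> on_hand[A=46 B=32 C=29] avail[A=26 B=32 C=29] open={R4,R6,R7}
Step 12: reserve R8 B 2 -> on_hand[A=46 B=32 C=29] avail[A=26 B=30 C=29] open={R4,R6,R7,R8}
Step 13: reserve R9 C 1 -> on_hand[A=46 B=32 C=29] avail[A=26 B=30 C=28] open={R4,R6,R7,R8,R9}
Step 14: reserve R10 B 2 -> on_hand[A=46 B=32 C=29] avail[A=26 B=28 C=28] open={R10,R4,R6,R7,R8,R9}
Step 15: commit R7 -> on_hand[A=42 B=32 C=29] avail[A=26 B=28 C=28] open={R10,R4,R6,R8,R9}
Step 16: cancel R10 -> on_hand[A=42 B=32 C=29] avail[A=26 B=30 C=28] open={R4,R6,R8,R9}
Step 17: reserve R11 B 6 -> on_hand[A=42 B=32 C=29] avail[A=26 B=24 C=28] open={R11,R4,R6,R8,R9}
Step 18: reserve R12 B 1 -> on_hand[A=42 B=32 C=29] avail[A=26 B=23 C=28] open={R11,R12,R4,R6,R8,R9}
Step 19: reserve R13 C 6 -> on_hand[A=42 B=32 C=29] avail[A=26 B=23 C=22] open={R11,R12,R13,R4,R6,R8,R9}
Step 20: reserve R14 C 2 -> on_hand[A=42 B=32 C=29] avail[A=26 B=23 C=20] open={R11,R12,R13,R14,R4,R6,R8,R9}
Step 21: reserve R15 C 2 -> on_hand[A=42 B=32 C=29] avail[A=26 B=23 C=18] open={R11,R12,R13,R14,R15,R4,R6,R8,R9}
Final available[C] = 18

Answer: 18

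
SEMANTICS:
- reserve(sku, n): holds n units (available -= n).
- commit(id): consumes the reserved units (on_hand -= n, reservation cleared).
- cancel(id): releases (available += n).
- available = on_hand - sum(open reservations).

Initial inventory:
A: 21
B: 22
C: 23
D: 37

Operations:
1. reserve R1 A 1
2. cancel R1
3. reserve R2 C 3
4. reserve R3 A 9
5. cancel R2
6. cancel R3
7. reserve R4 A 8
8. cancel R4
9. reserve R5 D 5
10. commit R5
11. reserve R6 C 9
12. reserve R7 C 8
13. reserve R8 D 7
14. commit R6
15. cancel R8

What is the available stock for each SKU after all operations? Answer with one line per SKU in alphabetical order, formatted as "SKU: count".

Answer: A: 21
B: 22
C: 6
D: 32

Derivation:
Step 1: reserve R1 A 1 -> on_hand[A=21 B=22 C=23 D=37] avail[A=20 B=22 C=23 D=37] open={R1}
Step 2: cancel R1 -> on_hand[A=21 B=22 C=23 D=37] avail[A=21 B=22 C=23 D=37] open={}
Step 3: reserve R2 C 3 -> on_hand[A=21 B=22 C=23 D=37] avail[A=21 B=22 C=20 D=37] open={R2}
Step 4: reserve R3 A 9 -> on_hand[A=21 B=22 C=23 D=37] avail[A=12 B=22 C=20 D=37] open={R2,R3}
Step 5: cancel R2 -> on_hand[A=21 B=22 C=23 D=37] avail[A=12 B=22 C=23 D=37] open={R3}
Step 6: cancel R3 -> on_hand[A=21 B=22 C=23 D=37] avail[A=21 B=22 C=23 D=37] open={}
Step 7: reserve R4 A 8 -> on_hand[A=21 B=22 C=23 D=37] avail[A=13 B=22 C=23 D=37] open={R4}
Step 8: cancel R4 -> on_hand[A=21 B=22 C=23 D=37] avail[A=21 B=22 C=23 D=37] open={}
Step 9: reserve R5 D 5 -> on_hand[A=21 B=22 C=23 D=37] avail[A=21 B=22 C=23 D=32] open={R5}
Step 10: commit R5 -> on_hand[A=21 B=22 C=23 D=32] avail[A=21 B=22 C=23 D=32] open={}
Step 11: reserve R6 C 9 -> on_hand[A=21 B=22 C=23 D=32] avail[A=21 B=22 C=14 D=32] open={R6}
Step 12: reserve R7 C 8 -> on_hand[A=21 B=22 C=23 D=32] avail[A=21 B=22 C=6 D=32] open={R6,R7}
Step 13: reserve R8 D 7 -> on_hand[A=21 B=22 C=23 D=32] avail[A=21 B=22 C=6 D=25] open={R6,R7,R8}
Step 14: commit R6 -> on_hand[A=21 B=22 C=14 D=32] avail[A=21 B=22 C=6 D=25] open={R7,R8}
Step 15: cancel R8 -> on_hand[A=21 B=22 C=14 D=32] avail[A=21 B=22 C=6 D=32] open={R7}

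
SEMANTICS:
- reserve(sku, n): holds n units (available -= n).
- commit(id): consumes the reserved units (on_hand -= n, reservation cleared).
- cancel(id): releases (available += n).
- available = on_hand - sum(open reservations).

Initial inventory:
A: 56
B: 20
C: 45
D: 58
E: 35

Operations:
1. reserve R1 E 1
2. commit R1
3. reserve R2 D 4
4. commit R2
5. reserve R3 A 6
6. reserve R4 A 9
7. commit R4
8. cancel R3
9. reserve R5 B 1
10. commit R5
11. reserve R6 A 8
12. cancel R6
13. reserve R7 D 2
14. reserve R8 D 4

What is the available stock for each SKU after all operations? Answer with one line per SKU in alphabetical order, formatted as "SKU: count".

Step 1: reserve R1 E 1 -> on_hand[A=56 B=20 C=45 D=58 E=35] avail[A=56 B=20 C=45 D=58 E=34] open={R1}
Step 2: commit R1 -> on_hand[A=56 B=20 C=45 D=58 E=34] avail[A=56 B=20 C=45 D=58 E=34] open={}
Step 3: reserve R2 D 4 -> on_hand[A=56 B=20 C=45 D=58 E=34] avail[A=56 B=20 C=45 D=54 E=34] open={R2}
Step 4: commit R2 -> on_hand[A=56 B=20 C=45 D=54 E=34] avail[A=56 B=20 C=45 D=54 E=34] open={}
Step 5: reserve R3 A 6 -> on_hand[A=56 B=20 C=45 D=54 E=34] avail[A=50 B=20 C=45 D=54 E=34] open={R3}
Step 6: reserve R4 A 9 -> on_hand[A=56 B=20 C=45 D=54 E=34] avail[A=41 B=20 C=45 D=54 E=34] open={R3,R4}
Step 7: commit R4 -> on_hand[A=47 B=20 C=45 D=54 E=34] avail[A=41 B=20 C=45 D=54 E=34] open={R3}
Step 8: cancel R3 -> on_hand[A=47 B=20 C=45 D=54 E=34] avail[A=47 B=20 C=45 D=54 E=34] open={}
Step 9: reserve R5 B 1 -> on_hand[A=47 B=20 C=45 D=54 E=34] avail[A=47 B=19 C=45 D=54 E=34] open={R5}
Step 10: commit R5 -> on_hand[A=47 B=19 C=45 D=54 E=34] avail[A=47 B=19 C=45 D=54 E=34] open={}
Step 11: reserve R6 A 8 -> on_hand[A=47 B=19 C=45 D=54 E=34] avail[A=39 B=19 C=45 D=54 E=34] open={R6}
Step 12: cancel R6 -> on_hand[A=47 B=19 C=45 D=54 E=34] avail[A=47 B=19 C=45 D=54 E=34] open={}
Step 13: reserve R7 D 2 -> on_hand[A=47 B=19 C=45 D=54 E=34] avail[A=47 B=19 C=45 D=52 E=34] open={R7}
Step 14: reserve R8 D 4 -> on_hand[A=47 B=19 C=45 D=54 E=34] avail[A=47 B=19 C=45 D=48 E=34] open={R7,R8}

Answer: A: 47
B: 19
C: 45
D: 48
E: 34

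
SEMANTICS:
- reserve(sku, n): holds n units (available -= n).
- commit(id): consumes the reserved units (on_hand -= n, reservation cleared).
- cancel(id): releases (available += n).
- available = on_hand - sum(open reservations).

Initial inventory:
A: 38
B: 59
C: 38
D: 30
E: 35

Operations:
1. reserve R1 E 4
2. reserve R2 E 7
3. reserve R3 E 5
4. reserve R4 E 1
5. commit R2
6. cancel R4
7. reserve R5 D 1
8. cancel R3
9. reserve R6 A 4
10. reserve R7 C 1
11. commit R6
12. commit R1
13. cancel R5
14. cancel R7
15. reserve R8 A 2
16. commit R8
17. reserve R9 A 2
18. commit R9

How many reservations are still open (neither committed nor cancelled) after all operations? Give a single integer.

Answer: 0

Derivation:
Step 1: reserve R1 E 4 -> on_hand[A=38 B=59 C=38 D=30 E=35] avail[A=38 B=59 C=38 D=30 E=31] open={R1}
Step 2: reserve R2 E 7 -> on_hand[A=38 B=59 C=38 D=30 E=35] avail[A=38 B=59 C=38 D=30 E=24] open={R1,R2}
Step 3: reserve R3 E 5 -> on_hand[A=38 B=59 C=38 D=30 E=35] avail[A=38 B=59 C=38 D=30 E=19] open={R1,R2,R3}
Step 4: reserve R4 E 1 -> on_hand[A=38 B=59 C=38 D=30 E=35] avail[A=38 B=59 C=38 D=30 E=18] open={R1,R2,R3,R4}
Step 5: commit R2 -> on_hand[A=38 B=59 C=38 D=30 E=28] avail[A=38 B=59 C=38 D=30 E=18] open={R1,R3,R4}
Step 6: cancel R4 -> on_hand[A=38 B=59 C=38 D=30 E=28] avail[A=38 B=59 C=38 D=30 E=19] open={R1,R3}
Step 7: reserve R5 D 1 -> on_hand[A=38 B=59 C=38 D=30 E=28] avail[A=38 B=59 C=38 D=29 E=19] open={R1,R3,R5}
Step 8: cancel R3 -> on_hand[A=38 B=59 C=38 D=30 E=28] avail[A=38 B=59 C=38 D=29 E=24] open={R1,R5}
Step 9: reserve R6 A 4 -> on_hand[A=38 B=59 C=38 D=30 E=28] avail[A=34 B=59 C=38 D=29 E=24] open={R1,R5,R6}
Step 10: reserve R7 C 1 -> on_hand[A=38 B=59 C=38 D=30 E=28] avail[A=34 B=59 C=37 D=29 E=24] open={R1,R5,R6,R7}
Step 11: commit R6 -> on_hand[A=34 B=59 C=38 D=30 E=28] avail[A=34 B=59 C=37 D=29 E=24] open={R1,R5,R7}
Step 12: commit R1 -> on_hand[A=34 B=59 C=38 D=30 E=24] avail[A=34 B=59 C=37 D=29 E=24] open={R5,R7}
Step 13: cancel R5 -> on_hand[A=34 B=59 C=38 D=30 E=24] avail[A=34 B=59 C=37 D=30 E=24] open={R7}
Step 14: cancel R7 -> on_hand[A=34 B=59 C=38 D=30 E=24] avail[A=34 B=59 C=38 D=30 E=24] open={}
Step 15: reserve R8 A 2 -> on_hand[A=34 B=59 C=38 D=30 E=24] avail[A=32 B=59 C=38 D=30 E=24] open={R8}
Step 16: commit R8 -> on_hand[A=32 B=59 C=38 D=30 E=24] avail[A=32 B=59 C=38 D=30 E=24] open={}
Step 17: reserve R9 A 2 -> on_hand[A=32 B=59 C=38 D=30 E=24] avail[A=30 B=59 C=38 D=30 E=24] open={R9}
Step 18: commit R9 -> on_hand[A=30 B=59 C=38 D=30 E=24] avail[A=30 B=59 C=38 D=30 E=24] open={}
Open reservations: [] -> 0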